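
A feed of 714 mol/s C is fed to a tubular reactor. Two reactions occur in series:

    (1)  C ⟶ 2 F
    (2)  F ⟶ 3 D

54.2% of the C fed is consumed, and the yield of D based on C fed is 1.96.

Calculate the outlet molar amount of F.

307 mol/s

Conversion of C: C consumed = 1ξ₁ = 0.542 × 714 → ξ₁ = 387 mol/s.
Yield of D: 3ξ₂ / 714 = 1.96 → ξ₂ = 466.5 mol/s.
Outlet amounts (n = n₀ + Σ ν·ξ):
  C: 714 − 1(387) = 327
  F: 0 + 2(387) − 1(466.5) = 307.5
  D: 0 + 3(466.5) = 1399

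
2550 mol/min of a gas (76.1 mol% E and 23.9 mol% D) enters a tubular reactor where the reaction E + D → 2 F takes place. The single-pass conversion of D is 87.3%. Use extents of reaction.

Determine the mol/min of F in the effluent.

D reacted = 0.873 × 609.5 = 532 mol/min; ν_D = −1, so ξ = 532/1 = 532 mol/min.
Outlet amounts (n = n₀ + ν ξ):
  E: 1941 − 1(532) = 1409
  D: 609.5 − 1(532) = 77.4
  F: 0 + 2(532) = 1064

1060 mol/min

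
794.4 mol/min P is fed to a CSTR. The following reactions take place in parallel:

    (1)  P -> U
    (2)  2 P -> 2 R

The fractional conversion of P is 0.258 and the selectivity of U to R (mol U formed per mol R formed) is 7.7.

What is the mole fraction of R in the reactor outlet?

0.0297

Conversion of P: P consumed = 0.258 × 794.4 = 205 mol/min = 1ξ₁ + 2ξ₂.
Selectivity: 1ξ₁ / (2ξ₂) = 7.7 → ξ₁ = 15.4 ξ₂.
Substitute: (1·15.4 + 2) ξ₂ = 205 → ξ₂ = 11.78 mol/min, ξ₁ = 181.4 mol/min.
Outlet amounts (n = n₀ + Σ ν·ξ):
  P: 794.4 − 1(181.4) − 2(11.78) = 589.4
  U: 0 + 1(181.4) = 181.4
  R: 0 + 2(11.78) = 23.56
Total out = 794.4 mol/min; y_R = 23.56 / 794.4 = 0.02966.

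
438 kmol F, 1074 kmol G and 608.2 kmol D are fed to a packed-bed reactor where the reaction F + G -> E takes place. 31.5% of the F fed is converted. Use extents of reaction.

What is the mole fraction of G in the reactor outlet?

F reacted = 0.315 × 438 = 138 kmol; ν_F = −1, so ξ = 138/1 = 138 kmol.
Outlet amounts (n = n₀ + ν ξ):
  F: 438 − 1(138) = 300
  G: 1074 − 1(138) = 936
  E: 0 + 1(138) = 138
  D: 608.2 (inert)
Total out = 1982 kmol; y_G = 936 / 1982 = 0.4722.

0.472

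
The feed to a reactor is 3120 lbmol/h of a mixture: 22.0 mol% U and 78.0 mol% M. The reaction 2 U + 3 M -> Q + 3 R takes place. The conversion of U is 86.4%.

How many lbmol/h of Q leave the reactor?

297 lbmol/h

U reacted = 0.864 × 686.4 = 593 lbmol/h; ν_U = −2, so ξ = 593/2 = 296.5 lbmol/h.
Outlet amounts (n = n₀ + ν ξ):
  U: 686.4 − 2(296.5) = 93.35
  M: 2434 − 3(296.5) = 1544
  Q: 0 + 1(296.5) = 296.5
  R: 0 + 3(296.5) = 889.6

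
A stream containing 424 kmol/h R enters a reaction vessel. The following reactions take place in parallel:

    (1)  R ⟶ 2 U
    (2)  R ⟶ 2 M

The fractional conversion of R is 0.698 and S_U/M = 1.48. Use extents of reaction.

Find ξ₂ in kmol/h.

Conversion of R: R consumed = 0.698 × 424 = 296 kmol/h = 1ξ₁ + 1ξ₂.
Selectivity: 2ξ₁ / (2ξ₂) = 1.48 → ξ₁ = 1.48 ξ₂.
Substitute: (1·1.48 + 1) ξ₂ = 296 → ξ₂ = 119.3 kmol/h, ξ₁ = 176.6 kmol/h.
Outlet amounts (n = n₀ + Σ ν·ξ):
  R: 424 − 1(176.6) − 1(119.3) = 128
  U: 0 + 2(176.6) = 353.2
  M: 0 + 2(119.3) = 238.7

ξ₂ = 119 kmol/h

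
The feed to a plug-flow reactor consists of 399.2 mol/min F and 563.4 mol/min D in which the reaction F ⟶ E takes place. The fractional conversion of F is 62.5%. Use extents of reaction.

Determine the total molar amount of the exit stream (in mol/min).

963 mol/min

F reacted = 0.625 × 399.2 = 249.5 mol/min; ν_F = −1, so ξ = 249.5/1 = 249.5 mol/min.
Outlet amounts (n = n₀ + ν ξ):
  F: 399.2 − 1(249.5) = 149.7
  E: 0 + 1(249.5) = 249.5
  D: 563.4 (inert)
Total out = 149.7 + 249.5 + 563.4 = 962.6 mol/min.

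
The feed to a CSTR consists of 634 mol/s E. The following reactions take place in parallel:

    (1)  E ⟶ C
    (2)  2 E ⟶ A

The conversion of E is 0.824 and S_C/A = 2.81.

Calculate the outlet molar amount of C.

305 mol/s

Conversion of E: E consumed = 0.824 × 634 = 522.4 mol/s = 1ξ₁ + 2ξ₂.
Selectivity: 1ξ₁ / (1ξ₂) = 2.81 → ξ₁ = 2.81 ξ₂.
Substitute: (1·2.81 + 2) ξ₂ = 522.4 → ξ₂ = 108.6 mol/s, ξ₁ = 305.2 mol/s.
Outlet amounts (n = n₀ + Σ ν·ξ):
  E: 634 − 1(305.2) − 2(108.6) = 111.6
  C: 0 + 1(305.2) = 305.2
  A: 0 + 1(108.6) = 108.6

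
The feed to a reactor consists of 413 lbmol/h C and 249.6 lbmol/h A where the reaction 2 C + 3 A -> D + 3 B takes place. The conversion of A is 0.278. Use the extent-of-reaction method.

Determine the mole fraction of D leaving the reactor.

A reacted = 0.278 × 249.6 = 69.39 lbmol/h; ν_A = −3, so ξ = 69.39/3 = 23.13 lbmol/h.
Outlet amounts (n = n₀ + ν ξ):
  C: 413 − 2(23.13) = 366.7
  A: 249.6 − 3(23.13) = 180.2
  D: 0 + 1(23.13) = 23.13
  B: 0 + 3(23.13) = 69.39
Total out = 639.5 lbmol/h; y_D = 23.13 / 639.5 = 0.03617.

0.0362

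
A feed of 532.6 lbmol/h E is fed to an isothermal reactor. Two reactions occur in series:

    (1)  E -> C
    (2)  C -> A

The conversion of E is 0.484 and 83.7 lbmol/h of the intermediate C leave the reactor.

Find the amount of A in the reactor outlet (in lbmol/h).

174 lbmol/h

Conversion of E: E consumed = 1ξ₁ = 0.484 × 532.6 → ξ₁ = 257.8 lbmol/h.
C balance: n_C = 0 + 1ξ₁ − 1ξ₂ = 83.7 → ξ₂ = (1·257.8 − 83.7)/1 = 174.1 lbmol/h.
Outlet amounts (n = n₀ + Σ ν·ξ):
  E: 532.6 − 1(257.8) = 274.8
  C: 0 + 1(257.8) − 1(174.1) = 83.7
  A: 0 + 1(174.1) = 174.1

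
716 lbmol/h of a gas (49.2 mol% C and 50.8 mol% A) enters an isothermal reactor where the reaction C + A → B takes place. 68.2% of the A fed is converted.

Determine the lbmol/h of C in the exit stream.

104 lbmol/h

A reacted = 0.682 × 363.7 = 248.1 lbmol/h; ν_A = −1, so ξ = 248.1/1 = 248.1 lbmol/h.
Outlet amounts (n = n₀ + ν ξ):
  C: 352.3 − 1(248.1) = 104.2
  A: 363.7 − 1(248.1) = 115.7
  B: 0 + 1(248.1) = 248.1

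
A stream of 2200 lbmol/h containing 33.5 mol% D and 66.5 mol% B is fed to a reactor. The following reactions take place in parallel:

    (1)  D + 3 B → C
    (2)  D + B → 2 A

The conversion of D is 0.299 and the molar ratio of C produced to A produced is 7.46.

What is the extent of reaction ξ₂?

ξ₂ = 13.8 lbmol/h

Conversion of D: D consumed = 0.299 × 737 = 220.4 lbmol/h = 1ξ₁ + 1ξ₂.
Selectivity: 1ξ₁ / (2ξ₂) = 7.46 → ξ₁ = 14.92 ξ₂.
Substitute: (1·14.92 + 1) ξ₂ = 220.4 → ξ₂ = 13.84 lbmol/h, ξ₁ = 206.5 lbmol/h.
Outlet amounts (n = n₀ + Σ ν·ξ):
  D: 737 − 1(206.5) − 1(13.84) = 516.6
  B: 1463 − 3(206.5) − 1(13.84) = 829.6
  C: 0 + 1(206.5) = 206.5
  A: 0 + 2(13.84) = 27.68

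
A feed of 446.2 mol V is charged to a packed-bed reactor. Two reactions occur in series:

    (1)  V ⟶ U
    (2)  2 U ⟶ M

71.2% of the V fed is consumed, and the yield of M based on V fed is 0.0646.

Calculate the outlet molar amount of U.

260 mol

Conversion of V: V consumed = 1ξ₁ = 0.712 × 446.2 → ξ₁ = 317.7 mol.
Yield of M: 1ξ₂ / 446.2 = 0.0646 → ξ₂ = 28.82 mol.
Outlet amounts (n = n₀ + Σ ν·ξ):
  V: 446.2 − 1(317.7) = 128.5
  U: 0 + 1(317.7) − 2(28.82) = 260
  M: 0 + 1(28.82) = 28.82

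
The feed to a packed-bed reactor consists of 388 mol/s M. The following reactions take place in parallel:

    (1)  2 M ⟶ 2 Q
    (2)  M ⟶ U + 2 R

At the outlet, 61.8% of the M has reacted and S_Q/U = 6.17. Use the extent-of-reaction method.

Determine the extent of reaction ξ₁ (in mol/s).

ξ₁ = 103 mol/s

Conversion of M: M consumed = 0.618 × 388 = 239.8 mol/s = 2ξ₁ + 1ξ₂.
Selectivity: 2ξ₁ / (1ξ₂) = 6.17 → ξ₁ = 3.085 ξ₂.
Substitute: (2·3.085 + 1) ξ₂ = 239.8 → ξ₂ = 33.44 mol/s, ξ₁ = 103.2 mol/s.
Outlet amounts (n = n₀ + Σ ν·ξ):
  M: 388 − 2(103.2) − 1(33.44) = 148.2
  Q: 0 + 2(103.2) = 206.3
  U: 0 + 1(33.44) = 33.44
  R: 0 + 2(33.44) = 66.89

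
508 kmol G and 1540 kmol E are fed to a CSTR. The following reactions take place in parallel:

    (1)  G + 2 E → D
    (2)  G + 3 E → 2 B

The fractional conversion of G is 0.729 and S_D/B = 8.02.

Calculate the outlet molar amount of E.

778 kmol

Conversion of G: G consumed = 0.729 × 508 = 370.3 kmol = 1ξ₁ + 1ξ₂.
Selectivity: 1ξ₁ / (2ξ₂) = 8.02 → ξ₁ = 16.04 ξ₂.
Substitute: (1·16.04 + 1) ξ₂ = 370.3 → ξ₂ = 21.73 kmol, ξ₁ = 348.6 kmol.
Outlet amounts (n = n₀ + Σ ν·ξ):
  G: 508 − 1(348.6) − 1(21.73) = 137.7
  E: 1540 − 2(348.6) − 3(21.73) = 777.6
  D: 0 + 1(348.6) = 348.6
  B: 0 + 2(21.73) = 43.47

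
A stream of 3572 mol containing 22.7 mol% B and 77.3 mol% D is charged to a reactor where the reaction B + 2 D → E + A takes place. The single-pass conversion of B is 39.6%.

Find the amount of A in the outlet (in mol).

321 mol

B reacted = 0.396 × 810.8 = 321.1 mol; ν_B = −1, so ξ = 321.1/1 = 321.1 mol.
Outlet amounts (n = n₀ + ν ξ):
  B: 810.8 − 1(321.1) = 489.7
  D: 2761 − 2(321.1) = 2119
  E: 0 + 1(321.1) = 321.1
  A: 0 + 1(321.1) = 321.1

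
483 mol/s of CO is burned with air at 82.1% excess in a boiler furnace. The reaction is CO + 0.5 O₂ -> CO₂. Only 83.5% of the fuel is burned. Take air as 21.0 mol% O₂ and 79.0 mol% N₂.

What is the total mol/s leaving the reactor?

2380 mol/s

Stoichiometric O₂ = 0.5 × 483 = 241.5 mol/s; O₂ fed = 241.5 × 1.821 = 439.8 mol/s.
N₂ fed = 439.8 × 79/21 = 1654 mol/s.
Fuel reacted = 0.835 × 483 → ξ = 403.3 mol/s.
Outlet (n = n₀ + ν ξ):
  CO: 483 − 1(403.3) = 79.69
  O₂: 439.8 − 0.5(403.3) = 238.1
  N₂: 1654 (inert)
  CO₂: 0 + 1(403.3) = 403.3
Total out = 79.69 + 238.1 + 1654 + 403.3 = 2375 mol/s.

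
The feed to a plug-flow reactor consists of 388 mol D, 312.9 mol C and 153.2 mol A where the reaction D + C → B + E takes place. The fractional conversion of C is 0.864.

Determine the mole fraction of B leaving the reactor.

0.317

C reacted = 0.864 × 312.9 = 270.3 mol; ν_C = −1, so ξ = 270.3/1 = 270.3 mol.
Outlet amounts (n = n₀ + ν ξ):
  D: 388 − 1(270.3) = 117.7
  C: 312.9 − 1(270.3) = 42.55
  B: 0 + 1(270.3) = 270.3
  E: 0 + 1(270.3) = 270.3
  A: 153.2 (inert)
Total out = 854.1 mol; y_B = 270.3 / 854.1 = 0.3165.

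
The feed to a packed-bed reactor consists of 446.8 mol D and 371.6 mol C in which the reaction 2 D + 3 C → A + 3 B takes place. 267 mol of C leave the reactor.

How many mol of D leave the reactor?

377 mol

For C: n = n₀ − 3ξ → 267 = 371.6 − 3ξ, giving ξ = 34.87 mol.
Outlet amounts (n = n₀ + ν ξ):
  D: 446.8 − 2(34.87) = 377.1
  C: 371.6 − 3(34.87) = 267
  A: 0 + 1(34.87) = 34.87
  B: 0 + 3(34.87) = 104.6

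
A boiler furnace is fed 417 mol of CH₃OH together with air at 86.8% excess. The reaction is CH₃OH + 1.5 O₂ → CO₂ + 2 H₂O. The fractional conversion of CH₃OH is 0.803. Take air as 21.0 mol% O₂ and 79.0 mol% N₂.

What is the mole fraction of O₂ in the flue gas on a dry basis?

0.122

Stoichiometric O₂ = 1.5 × 417 = 625.5 mol; O₂ fed = 625.5 × 1.868 = 1168 mol.
N₂ fed = 1168 × 79/21 = 4396 mol.
Fuel reacted = 0.803 × 417 → ξ = 334.9 mol.
Outlet (n = n₀ + ν ξ):
  CH₃OH: 417 − 1(334.9) = 82.15
  O₂: 1168 − 1.5(334.9) = 666.2
  N₂: 4396 (inert)
  CO₂: 0 + 1(334.9) = 334.9
  H₂O: 0 + 2(334.9) = 669.7
Dry total = 5479 mol; y_O₂ (dry) = 666.2 / 5479 = 0.1216.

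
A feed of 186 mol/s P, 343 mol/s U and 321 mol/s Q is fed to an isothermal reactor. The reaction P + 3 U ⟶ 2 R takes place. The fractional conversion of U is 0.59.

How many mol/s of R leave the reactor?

135 mol/s

U reacted = 0.59 × 343 = 202.4 mol/s; ν_U = −3, so ξ = 202.4/3 = 67.46 mol/s.
Outlet amounts (n = n₀ + ν ξ):
  P: 186 − 1(67.46) = 118.5
  U: 343 − 3(67.46) = 140.6
  R: 0 + 2(67.46) = 134.9
  Q: 321 (inert)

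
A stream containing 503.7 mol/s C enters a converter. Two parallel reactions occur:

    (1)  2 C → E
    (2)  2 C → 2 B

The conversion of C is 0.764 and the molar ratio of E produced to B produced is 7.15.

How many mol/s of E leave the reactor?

180 mol/s

Conversion of C: C consumed = 0.764 × 503.7 = 384.8 mol/s = 2ξ₁ + 2ξ₂.
Selectivity: 1ξ₁ / (2ξ₂) = 7.15 → ξ₁ = 14.3 ξ₂.
Substitute: (2·14.3 + 2) ξ₂ = 384.8 → ξ₂ = 12.58 mol/s, ξ₁ = 179.8 mol/s.
Outlet amounts (n = n₀ + Σ ν·ξ):
  C: 503.7 − 2(179.8) − 2(12.58) = 118.9
  E: 0 + 1(179.8) = 179.8
  B: 0 + 2(12.58) = 25.15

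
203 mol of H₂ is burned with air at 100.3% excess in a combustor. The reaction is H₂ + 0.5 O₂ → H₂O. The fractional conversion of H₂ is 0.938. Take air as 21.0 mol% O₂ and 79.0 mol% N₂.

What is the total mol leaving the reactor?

1080 mol

Stoichiometric O₂ = 0.5 × 203 = 101.5 mol; O₂ fed = 101.5 × 2.003 = 203.3 mol.
N₂ fed = 203.3 × 79/21 = 764.8 mol.
Fuel reacted = 0.938 × 203 → ξ = 190.4 mol.
Outlet (n = n₀ + ν ξ):
  H₂: 203 − 1(190.4) = 12.59
  O₂: 203.3 − 0.5(190.4) = 108.1
  N₂: 764.8 (inert)
  H₂O: 0 + 1(190.4) = 190.4
Total out = 12.59 + 108.1 + 764.8 + 190.4 = 1076 mol.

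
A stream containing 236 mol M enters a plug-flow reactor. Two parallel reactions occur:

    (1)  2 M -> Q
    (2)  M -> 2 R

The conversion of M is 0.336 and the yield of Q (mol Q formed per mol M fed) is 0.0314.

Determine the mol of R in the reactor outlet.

Yield of Q: 1ξ₁ / 236 = 0.0314 → ξ₁ = 7.41 mol.
Conversion of M: 2ξ₁ + 1ξ₂ = 0.336 × 236 = 79.3 → ξ₂ = 64.48 mol.
Outlet amounts (n = n₀ + Σ ν·ξ):
  M: 236 − 2(7.41) − 1(64.48) = 156.7
  Q: 0 + 1(7.41) = 7.41
  R: 0 + 2(64.48) = 129

129 mol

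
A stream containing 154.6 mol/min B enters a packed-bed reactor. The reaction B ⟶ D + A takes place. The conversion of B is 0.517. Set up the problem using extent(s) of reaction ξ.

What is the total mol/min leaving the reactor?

B reacted = 0.517 × 154.6 = 79.93 mol/min; ν_B = −1, so ξ = 79.93/1 = 79.93 mol/min.
Outlet amounts (n = n₀ + ν ξ):
  B: 154.6 − 1(79.93) = 74.67
  D: 0 + 1(79.93) = 79.93
  A: 0 + 1(79.93) = 79.93
Total out = 74.67 + 79.93 + 79.93 = 234.5 mol/min.

235 mol/min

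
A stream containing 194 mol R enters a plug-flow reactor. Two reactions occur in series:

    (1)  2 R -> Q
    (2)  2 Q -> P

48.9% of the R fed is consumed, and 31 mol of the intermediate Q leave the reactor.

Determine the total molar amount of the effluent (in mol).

138 mol

Conversion of R: R consumed = 2ξ₁ = 0.489 × 194 → ξ₁ = 47.43 mol.
Q balance: n_Q = 0 + 1ξ₁ − 2ξ₂ = 31 → ξ₂ = (1·47.43 − 31)/2 = 8.216 mol.
Outlet amounts (n = n₀ + Σ ν·ξ):
  R: 194 − 2(47.43) = 99.13
  Q: 0 + 1(47.43) − 2(8.216) = 31
  P: 0 + 1(8.216) = 8.216
Total out = 99.13 + 31 + 8.216 = 138.4 mol.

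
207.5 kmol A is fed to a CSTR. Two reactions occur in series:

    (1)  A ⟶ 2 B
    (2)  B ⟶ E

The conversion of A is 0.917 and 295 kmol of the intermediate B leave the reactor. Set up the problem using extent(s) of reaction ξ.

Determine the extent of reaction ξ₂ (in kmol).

ξ₂ = 85.6 kmol

Conversion of A: A consumed = 1ξ₁ = 0.917 × 207.5 → ξ₁ = 190.3 kmol.
B balance: n_B = 0 + 2ξ₁ − 1ξ₂ = 295 → ξ₂ = (2·190.3 − 295)/1 = 85.56 kmol.
Outlet amounts (n = n₀ + Σ ν·ξ):
  A: 207.5 − 1(190.3) = 17.22
  B: 0 + 2(190.3) − 1(85.56) = 295
  E: 0 + 1(85.56) = 85.56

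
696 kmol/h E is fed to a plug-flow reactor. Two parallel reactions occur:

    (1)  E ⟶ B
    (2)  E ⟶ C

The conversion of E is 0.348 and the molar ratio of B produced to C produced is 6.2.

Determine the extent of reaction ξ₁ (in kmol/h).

ξ₁ = 209 kmol/h

Conversion of E: E consumed = 0.348 × 696 = 242.2 kmol/h = 1ξ₁ + 1ξ₂.
Selectivity: 1ξ₁ / (1ξ₂) = 6.2 → ξ₁ = 6.2 ξ₂.
Substitute: (1·6.2 + 1) ξ₂ = 242.2 → ξ₂ = 33.64 kmol/h, ξ₁ = 208.6 kmol/h.
Outlet amounts (n = n₀ + Σ ν·ξ):
  E: 696 − 1(208.6) − 1(33.64) = 453.8
  B: 0 + 1(208.6) = 208.6
  C: 0 + 1(33.64) = 33.64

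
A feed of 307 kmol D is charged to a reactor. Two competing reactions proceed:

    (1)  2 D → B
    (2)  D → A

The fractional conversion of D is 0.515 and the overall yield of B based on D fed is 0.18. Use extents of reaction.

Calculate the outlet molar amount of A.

Yield of B: 1ξ₁ / 307 = 0.18 → ξ₁ = 55.26 kmol.
Conversion of D: 2ξ₁ + 1ξ₂ = 0.515 × 307 = 158.1 → ξ₂ = 47.59 kmol.
Outlet amounts (n = n₀ + Σ ν·ξ):
  D: 307 − 2(55.26) − 1(47.59) = 148.9
  B: 0 + 1(55.26) = 55.26
  A: 0 + 1(47.59) = 47.59

47.6 kmol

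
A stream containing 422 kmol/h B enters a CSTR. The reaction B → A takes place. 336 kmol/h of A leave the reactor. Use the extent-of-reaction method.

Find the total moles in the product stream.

422 kmol/h

For A: n = n₀ + 1ξ → 336 = 0 + 1ξ, giving ξ = 336 kmol/h.
Outlet amounts (n = n₀ + ν ξ):
  B: 422 − 1(336) = 86
  A: 0 + 1(336) = 336
Total out = 86 + 336 = 422 kmol/h.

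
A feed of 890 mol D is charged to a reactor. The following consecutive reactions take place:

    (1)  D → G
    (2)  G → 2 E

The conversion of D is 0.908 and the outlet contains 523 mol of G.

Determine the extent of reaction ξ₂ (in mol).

Conversion of D: D consumed = 1ξ₁ = 0.908 × 890 → ξ₁ = 808.1 mol.
G balance: n_G = 0 + 1ξ₁ − 1ξ₂ = 523 → ξ₂ = (1·808.1 − 523)/1 = 285.1 mol.
Outlet amounts (n = n₀ + Σ ν·ξ):
  D: 890 − 1(808.1) = 81.88
  G: 0 + 1(808.1) − 1(285.1) = 523
  E: 0 + 2(285.1) = 570.2

ξ₂ = 285 mol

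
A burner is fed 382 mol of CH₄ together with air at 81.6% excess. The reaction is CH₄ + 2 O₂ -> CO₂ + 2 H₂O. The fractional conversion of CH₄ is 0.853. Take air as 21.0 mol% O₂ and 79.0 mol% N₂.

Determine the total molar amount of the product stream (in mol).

6990 mol

Stoichiometric O₂ = 2 × 382 = 764 mol; O₂ fed = 764 × 1.816 = 1387 mol.
N₂ fed = 1387 × 79/21 = 5219 mol.
Fuel reacted = 0.853 × 382 → ξ = 325.8 mol.
Outlet (n = n₀ + ν ξ):
  CH₄: 382 − 1(325.8) = 56.15
  O₂: 1387 − 2(325.8) = 735.7
  N₂: 5219 (inert)
  CO₂: 0 + 1(325.8) = 325.8
  H₂O: 0 + 2(325.8) = 651.7
Total out = 56.15 + 735.7 + 5219 + 325.8 + 651.7 = 6989 mol.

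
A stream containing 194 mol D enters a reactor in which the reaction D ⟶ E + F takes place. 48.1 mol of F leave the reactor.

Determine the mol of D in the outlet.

146 mol

For F: n = n₀ + 1ξ → 48.1 = 0 + 1ξ, giving ξ = 48.1 mol.
Outlet amounts (n = n₀ + ν ξ):
  D: 194 − 1(48.1) = 145.9
  E: 0 + 1(48.1) = 48.1
  F: 0 + 1(48.1) = 48.1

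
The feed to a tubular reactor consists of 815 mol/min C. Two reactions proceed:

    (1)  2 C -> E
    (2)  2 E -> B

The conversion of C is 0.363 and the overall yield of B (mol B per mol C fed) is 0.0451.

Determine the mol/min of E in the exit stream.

74.4 mol/min

Conversion of C: C consumed = 2ξ₁ = 0.363 × 815 → ξ₁ = 147.9 mol/min.
Yield of B: 1ξ₂ / 815 = 0.0451 → ξ₂ = 36.76 mol/min.
Outlet amounts (n = n₀ + Σ ν·ξ):
  C: 815 − 2(147.9) = 519.2
  E: 0 + 1(147.9) − 2(36.76) = 74.41
  B: 0 + 1(36.76) = 36.76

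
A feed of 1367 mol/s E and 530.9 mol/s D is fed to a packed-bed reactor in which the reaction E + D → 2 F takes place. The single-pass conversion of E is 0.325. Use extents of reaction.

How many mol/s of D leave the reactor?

E reacted = 0.325 × 1367 = 444.3 mol/s; ν_E = −1, so ξ = 444.3/1 = 444.3 mol/s.
Outlet amounts (n = n₀ + ν ξ):
  E: 1367 − 1(444.3) = 922.7
  D: 530.9 − 1(444.3) = 86.62
  F: 0 + 2(444.3) = 888.6

86.6 mol/s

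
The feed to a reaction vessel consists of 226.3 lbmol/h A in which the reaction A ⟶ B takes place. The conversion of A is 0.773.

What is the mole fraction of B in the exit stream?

A reacted = 0.773 × 226.3 = 174.9 lbmol/h; ν_A = −1, so ξ = 174.9/1 = 174.9 lbmol/h.
Outlet amounts (n = n₀ + ν ξ):
  A: 226.3 − 1(174.9) = 51.37
  B: 0 + 1(174.9) = 174.9
Total out = 226.3 lbmol/h; y_B = 174.9 / 226.3 = 0.773.

0.773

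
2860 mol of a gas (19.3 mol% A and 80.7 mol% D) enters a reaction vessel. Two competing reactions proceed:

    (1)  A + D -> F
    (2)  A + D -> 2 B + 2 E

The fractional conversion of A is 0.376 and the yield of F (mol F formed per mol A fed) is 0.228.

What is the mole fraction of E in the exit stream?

Yield of F: 1ξ₁ / 552 = 0.228 → ξ₁ = 125.9 mol.
Conversion of A: 1ξ₁ + 1ξ₂ = 0.376 × 552 = 207.5 → ξ₂ = 81.69 mol.
Outlet amounts (n = n₀ + Σ ν·ξ):
  A: 552 − 1(125.9) − 1(81.69) = 344.4
  D: 2308 − 1(125.9) − 1(81.69) = 2100
  F: 0 + 1(125.9) = 125.9
  B: 0 + 2(81.69) = 163.4
  E: 0 + 2(81.69) = 163.4
Total out = 2898 mol; y_E = 163.4 / 2898 = 0.05639.

0.0564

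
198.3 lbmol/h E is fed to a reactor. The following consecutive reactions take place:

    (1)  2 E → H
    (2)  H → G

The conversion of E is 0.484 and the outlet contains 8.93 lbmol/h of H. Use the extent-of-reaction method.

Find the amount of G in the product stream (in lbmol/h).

39.1 lbmol/h

Conversion of E: E consumed = 2ξ₁ = 0.484 × 198.3 → ξ₁ = 47.99 lbmol/h.
H balance: n_H = 0 + 1ξ₁ − 1ξ₂ = 8.93 → ξ₂ = (1·47.99 − 8.93)/1 = 39.06 lbmol/h.
Outlet amounts (n = n₀ + Σ ν·ξ):
  E: 198.3 − 2(47.99) = 102.3
  H: 0 + 1(47.99) − 1(39.06) = 8.93
  G: 0 + 1(39.06) = 39.06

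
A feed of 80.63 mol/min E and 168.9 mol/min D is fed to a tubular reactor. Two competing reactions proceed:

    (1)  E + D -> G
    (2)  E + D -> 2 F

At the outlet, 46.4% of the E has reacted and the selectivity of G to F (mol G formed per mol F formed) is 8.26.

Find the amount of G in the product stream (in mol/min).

35.3 mol/min

Conversion of E: E consumed = 0.464 × 80.63 = 37.41 mol/min = 1ξ₁ + 1ξ₂.
Selectivity: 1ξ₁ / (2ξ₂) = 8.26 → ξ₁ = 16.52 ξ₂.
Substitute: (1·16.52 + 1) ξ₂ = 37.41 → ξ₂ = 2.135 mol/min, ξ₁ = 35.28 mol/min.
Outlet amounts (n = n₀ + Σ ν·ξ):
  E: 80.63 − 1(35.28) − 1(2.135) = 43.22
  D: 168.9 − 1(35.28) − 1(2.135) = 131.5
  G: 0 + 1(35.28) = 35.28
  F: 0 + 2(2.135) = 4.271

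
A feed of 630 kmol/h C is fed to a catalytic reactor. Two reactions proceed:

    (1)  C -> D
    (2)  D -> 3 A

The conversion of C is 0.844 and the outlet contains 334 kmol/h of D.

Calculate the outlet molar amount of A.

Conversion of C: C consumed = 1ξ₁ = 0.844 × 630 → ξ₁ = 531.7 kmol/h.
D balance: n_D = 0 + 1ξ₁ − 1ξ₂ = 334 → ξ₂ = (1·531.7 − 334)/1 = 197.7 kmol/h.
Outlet amounts (n = n₀ + Σ ν·ξ):
  C: 630 − 1(531.7) = 98.28
  D: 0 + 1(531.7) − 1(197.7) = 334
  A: 0 + 3(197.7) = 593.2

593 kmol/h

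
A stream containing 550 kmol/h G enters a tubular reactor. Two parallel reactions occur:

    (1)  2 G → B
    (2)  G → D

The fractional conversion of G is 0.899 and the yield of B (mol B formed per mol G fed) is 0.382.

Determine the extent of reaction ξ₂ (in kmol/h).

ξ₂ = 74.2 kmol/h

Yield of B: 1ξ₁ / 550 = 0.382 → ξ₁ = 210.1 kmol/h.
Conversion of G: 2ξ₁ + 1ξ₂ = 0.899 × 550 = 494.4 → ξ₂ = 74.25 kmol/h.
Outlet amounts (n = n₀ + Σ ν·ξ):
  G: 550 − 2(210.1) − 1(74.25) = 55.55
  B: 0 + 1(210.1) = 210.1
  D: 0 + 1(74.25) = 74.25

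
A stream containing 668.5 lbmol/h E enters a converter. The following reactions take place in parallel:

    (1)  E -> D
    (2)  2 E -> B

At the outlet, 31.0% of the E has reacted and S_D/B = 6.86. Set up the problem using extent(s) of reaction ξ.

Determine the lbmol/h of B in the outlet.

23.4 lbmol/h

Conversion of E: E consumed = 0.31 × 668.5 = 207.2 lbmol/h = 1ξ₁ + 2ξ₂.
Selectivity: 1ξ₁ / (1ξ₂) = 6.86 → ξ₁ = 6.86 ξ₂.
Substitute: (1·6.86 + 2) ξ₂ = 207.2 → ξ₂ = 23.39 lbmol/h, ξ₁ = 160.5 lbmol/h.
Outlet amounts (n = n₀ + Σ ν·ξ):
  E: 668.5 − 1(160.5) − 2(23.39) = 461.3
  D: 0 + 1(160.5) = 160.5
  B: 0 + 1(23.39) = 23.39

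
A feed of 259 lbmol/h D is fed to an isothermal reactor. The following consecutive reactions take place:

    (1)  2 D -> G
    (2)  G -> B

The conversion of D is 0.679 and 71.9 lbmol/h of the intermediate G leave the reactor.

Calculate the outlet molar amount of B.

16 lbmol/h

Conversion of D: D consumed = 2ξ₁ = 0.679 × 259 → ξ₁ = 87.93 lbmol/h.
G balance: n_G = 0 + 1ξ₁ − 1ξ₂ = 71.9 → ξ₂ = (1·87.93 − 71.9)/1 = 16.03 lbmol/h.
Outlet amounts (n = n₀ + Σ ν·ξ):
  D: 259 − 2(87.93) = 83.14
  G: 0 + 1(87.93) − 1(16.03) = 71.9
  B: 0 + 1(16.03) = 16.03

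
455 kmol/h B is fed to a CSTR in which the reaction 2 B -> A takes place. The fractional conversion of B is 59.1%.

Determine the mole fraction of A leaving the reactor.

B reacted = 0.591 × 455 = 268.9 kmol/h; ν_B = −2, so ξ = 268.9/2 = 134.5 kmol/h.
Outlet amounts (n = n₀ + ν ξ):
  B: 455 − 2(134.5) = 186.1
  A: 0 + 1(134.5) = 134.5
Total out = 320.5 kmol/h; y_A = 134.5 / 320.5 = 0.4194.

0.419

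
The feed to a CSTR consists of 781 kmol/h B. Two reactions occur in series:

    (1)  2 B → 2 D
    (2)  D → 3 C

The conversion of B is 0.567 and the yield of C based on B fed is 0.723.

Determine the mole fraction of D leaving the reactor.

0.22

Conversion of B: B consumed = 2ξ₁ = 0.567 × 781 → ξ₁ = 221.4 kmol/h.
Yield of C: 3ξ₂ / 781 = 0.723 → ξ₂ = 188.2 kmol/h.
Outlet amounts (n = n₀ + Σ ν·ξ):
  B: 781 − 2(221.4) = 338.2
  D: 0 + 2(221.4) − 1(188.2) = 254.6
  C: 0 + 3(188.2) = 564.7
Total out = 1157 kmol/h; y_D = 254.6 / 1157 = 0.22.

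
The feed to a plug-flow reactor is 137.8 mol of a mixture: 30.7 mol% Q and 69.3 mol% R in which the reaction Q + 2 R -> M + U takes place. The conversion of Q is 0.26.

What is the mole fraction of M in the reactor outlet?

Q reacted = 0.26 × 42.3 = 11 mol; ν_Q = −1, so ξ = 11/1 = 11 mol.
Outlet amounts (n = n₀ + ν ξ):
  Q: 42.3 − 1(11) = 31.31
  R: 95.5 − 2(11) = 73.5
  M: 0 + 1(11) = 11
  U: 0 + 1(11) = 11
Total out = 126.8 mol; y_M = 11 / 126.8 = 0.08674.

0.0867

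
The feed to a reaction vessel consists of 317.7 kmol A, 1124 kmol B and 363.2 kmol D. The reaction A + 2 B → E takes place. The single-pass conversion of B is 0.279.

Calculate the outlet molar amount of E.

B reacted = 0.279 × 1124 = 313.6 kmol; ν_B = −2, so ξ = 313.6/2 = 156.8 kmol.
Outlet amounts (n = n₀ + ν ξ):
  A: 317.7 − 1(156.8) = 160.9
  B: 1124 − 2(156.8) = 810.4
  E: 0 + 1(156.8) = 156.8
  D: 363.2 (inert)

157 kmol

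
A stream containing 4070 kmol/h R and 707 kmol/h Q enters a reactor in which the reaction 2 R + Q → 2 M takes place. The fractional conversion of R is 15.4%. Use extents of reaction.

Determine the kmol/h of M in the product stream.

627 kmol/h

R reacted = 0.154 × 4070 = 626.8 kmol/h; ν_R = −2, so ξ = 626.8/2 = 313.4 kmol/h.
Outlet amounts (n = n₀ + ν ξ):
  R: 4070 − 2(313.4) = 3443
  Q: 707 − 1(313.4) = 393.6
  M: 0 + 2(313.4) = 626.8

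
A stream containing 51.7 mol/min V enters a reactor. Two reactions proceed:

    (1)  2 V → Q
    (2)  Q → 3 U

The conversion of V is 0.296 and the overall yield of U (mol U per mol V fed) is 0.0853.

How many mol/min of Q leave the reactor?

Conversion of V: V consumed = 2ξ₁ = 0.296 × 51.7 → ξ₁ = 7.652 mol/min.
Yield of U: 3ξ₂ / 51.7 = 0.0853 → ξ₂ = 1.47 mol/min.
Outlet amounts (n = n₀ + Σ ν·ξ):
  V: 51.7 − 2(7.652) = 36.4
  Q: 0 + 1(7.652) − 1(1.47) = 6.182
  U: 0 + 3(1.47) = 4.41

6.18 mol/min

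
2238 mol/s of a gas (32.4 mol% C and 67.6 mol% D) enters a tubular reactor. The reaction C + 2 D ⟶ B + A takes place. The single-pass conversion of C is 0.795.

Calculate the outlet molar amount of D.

C reacted = 0.795 × 725.1 = 576.5 mol/s; ν_C = −1, so ξ = 576.5/1 = 576.5 mol/s.
Outlet amounts (n = n₀ + ν ξ):
  C: 725.1 − 1(576.5) = 148.6
  D: 1513 − 2(576.5) = 360
  B: 0 + 1(576.5) = 576.5
  A: 0 + 1(576.5) = 576.5

360 mol/s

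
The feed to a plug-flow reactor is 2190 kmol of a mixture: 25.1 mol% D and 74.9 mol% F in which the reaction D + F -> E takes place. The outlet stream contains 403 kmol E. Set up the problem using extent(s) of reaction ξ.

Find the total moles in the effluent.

1790 kmol

For E: n = n₀ + 1ξ → 403 = 0 + 1ξ, giving ξ = 403 kmol.
Outlet amounts (n = n₀ + ν ξ):
  D: 549.7 − 1(403) = 146.7
  F: 1640 − 1(403) = 1237
  E: 0 + 1(403) = 403
Total out = 146.7 + 1237 + 403 = 1787 kmol.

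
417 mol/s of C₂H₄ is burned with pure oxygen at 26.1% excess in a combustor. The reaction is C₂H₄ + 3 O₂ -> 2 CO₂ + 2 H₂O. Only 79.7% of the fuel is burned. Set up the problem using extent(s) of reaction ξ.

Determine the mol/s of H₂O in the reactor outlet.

665 mol/s

Stoichiometric O₂ = 3 × 417 = 1251 mol/s; O₂ fed = 1251 × 1.261 = 1578 mol/s.
Fuel reacted = 0.797 × 417 → ξ = 332.3 mol/s.
Outlet (n = n₀ + ν ξ):
  C₂H₄: 417 − 1(332.3) = 84.65
  O₂: 1578 − 3(332.3) = 580.5
  CO₂: 0 + 2(332.3) = 664.7
  H₂O: 0 + 2(332.3) = 664.7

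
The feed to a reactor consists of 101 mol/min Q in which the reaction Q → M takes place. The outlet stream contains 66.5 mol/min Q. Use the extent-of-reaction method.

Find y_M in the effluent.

0.342

For Q: n = n₀ − 1ξ → 66.5 = 101 − 1ξ, giving ξ = 34.5 mol/min.
Outlet amounts (n = n₀ + ν ξ):
  Q: 101 − 1(34.5) = 66.5
  M: 0 + 1(34.5) = 34.5
Total out = 101 mol/min; y_M = 34.5 / 101 = 0.3416.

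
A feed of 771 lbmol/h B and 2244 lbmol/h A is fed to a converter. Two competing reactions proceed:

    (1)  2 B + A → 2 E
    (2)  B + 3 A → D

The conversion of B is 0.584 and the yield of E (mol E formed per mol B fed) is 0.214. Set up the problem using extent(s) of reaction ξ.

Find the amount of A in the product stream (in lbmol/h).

Yield of E: 2ξ₁ / 771 = 0.214 → ξ₁ = 82.5 lbmol/h.
Conversion of B: 2ξ₁ + 1ξ₂ = 0.584 × 771 = 450.3 → ξ₂ = 285.3 lbmol/h.
Outlet amounts (n = n₀ + Σ ν·ξ):
  B: 771 − 2(82.5) − 1(285.3) = 320.7
  A: 2244 − 1(82.5) − 3(285.3) = 1306
  E: 0 + 2(82.5) = 165
  D: 0 + 1(285.3) = 285.3

1310 lbmol/h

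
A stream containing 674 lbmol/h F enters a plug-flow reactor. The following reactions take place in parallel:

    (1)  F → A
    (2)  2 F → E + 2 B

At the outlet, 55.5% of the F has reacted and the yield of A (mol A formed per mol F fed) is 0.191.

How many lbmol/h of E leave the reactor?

Yield of A: 1ξ₁ / 674 = 0.191 → ξ₁ = 128.7 lbmol/h.
Conversion of F: 1ξ₁ + 2ξ₂ = 0.555 × 674 = 374.1 → ξ₂ = 122.7 lbmol/h.
Outlet amounts (n = n₀ + Σ ν·ξ):
  F: 674 − 1(128.7) − 2(122.7) = 299.9
  A: 0 + 1(128.7) = 128.7
  E: 0 + 1(122.7) = 122.7
  B: 0 + 2(122.7) = 245.3

123 lbmol/h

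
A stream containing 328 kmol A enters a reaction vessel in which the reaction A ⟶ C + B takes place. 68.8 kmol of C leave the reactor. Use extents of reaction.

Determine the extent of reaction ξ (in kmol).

ξ = 68.8 kmol

For C: n = n₀ + 1ξ → 68.8 = 0 + 1ξ, giving ξ = 68.8 kmol.
Outlet amounts (n = n₀ + ν ξ):
  A: 328 − 1(68.8) = 259.2
  C: 0 + 1(68.8) = 68.8
  B: 0 + 1(68.8) = 68.8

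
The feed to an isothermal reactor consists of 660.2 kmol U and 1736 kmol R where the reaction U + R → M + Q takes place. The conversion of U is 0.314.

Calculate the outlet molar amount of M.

U reacted = 0.314 × 660.2 = 207.3 kmol; ν_U = −1, so ξ = 207.3/1 = 207.3 kmol.
Outlet amounts (n = n₀ + ν ξ):
  U: 660.2 − 1(207.3) = 452.9
  R: 1736 − 1(207.3) = 1529
  M: 0 + 1(207.3) = 207.3
  Q: 0 + 1(207.3) = 207.3

207 kmol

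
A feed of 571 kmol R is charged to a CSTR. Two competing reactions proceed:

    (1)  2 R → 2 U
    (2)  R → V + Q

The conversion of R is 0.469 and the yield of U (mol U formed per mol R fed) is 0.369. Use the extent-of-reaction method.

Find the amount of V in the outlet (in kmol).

Yield of U: 2ξ₁ / 571 = 0.369 → ξ₁ = 105.3 kmol.
Conversion of R: 2ξ₁ + 1ξ₂ = 0.469 × 571 = 267.8 → ξ₂ = 57.1 kmol.
Outlet amounts (n = n₀ + Σ ν·ξ):
  R: 571 − 2(105.3) − 1(57.1) = 303.2
  U: 0 + 2(105.3) = 210.7
  V: 0 + 1(57.1) = 57.1
  Q: 0 + 1(57.1) = 57.1

57.1 kmol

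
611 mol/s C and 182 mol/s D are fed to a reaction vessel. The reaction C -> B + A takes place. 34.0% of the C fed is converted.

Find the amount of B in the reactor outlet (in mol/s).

208 mol/s

C reacted = 0.34 × 611 = 207.7 mol/s; ν_C = −1, so ξ = 207.7/1 = 207.7 mol/s.
Outlet amounts (n = n₀ + ν ξ):
  C: 611 − 1(207.7) = 403.3
  B: 0 + 1(207.7) = 207.7
  A: 0 + 1(207.7) = 207.7
  D: 182 (inert)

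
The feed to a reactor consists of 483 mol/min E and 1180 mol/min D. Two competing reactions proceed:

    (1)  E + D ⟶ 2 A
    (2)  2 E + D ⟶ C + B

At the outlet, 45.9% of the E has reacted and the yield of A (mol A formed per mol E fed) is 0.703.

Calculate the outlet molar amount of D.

Yield of A: 2ξ₁ / 483 = 0.703 → ξ₁ = 169.8 mol/min.
Conversion of E: 1ξ₁ + 2ξ₂ = 0.459 × 483 = 221.7 → ξ₂ = 25.96 mol/min.
Outlet amounts (n = n₀ + Σ ν·ξ):
  E: 483 − 1(169.8) − 2(25.96) = 261.3
  D: 1180 − 1(169.8) − 1(25.96) = 984.3
  A: 0 + 2(169.8) = 339.5
  C: 0 + 1(25.96) = 25.96
  B: 0 + 1(25.96) = 25.96

984 mol/min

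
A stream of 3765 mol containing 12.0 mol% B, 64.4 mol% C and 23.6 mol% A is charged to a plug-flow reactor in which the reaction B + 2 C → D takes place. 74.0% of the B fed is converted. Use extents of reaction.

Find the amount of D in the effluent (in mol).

334 mol

B reacted = 0.74 × 451.8 = 334.3 mol; ν_B = −1, so ξ = 334.3/1 = 334.3 mol.
Outlet amounts (n = n₀ + ν ξ):
  B: 451.8 − 1(334.3) = 117.5
  C: 2425 − 2(334.3) = 1756
  D: 0 + 1(334.3) = 334.3
  A: 888.5 (inert)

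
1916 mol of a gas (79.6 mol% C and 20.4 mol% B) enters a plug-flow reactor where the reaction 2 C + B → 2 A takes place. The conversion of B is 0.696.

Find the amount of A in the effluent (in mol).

544 mol

B reacted = 0.696 × 390.9 = 272 mol; ν_B = −1, so ξ = 272/1 = 272 mol.
Outlet amounts (n = n₀ + ν ξ):
  C: 1525 − 2(272) = 981.1
  B: 390.9 − 1(272) = 118.8
  A: 0 + 2(272) = 544.1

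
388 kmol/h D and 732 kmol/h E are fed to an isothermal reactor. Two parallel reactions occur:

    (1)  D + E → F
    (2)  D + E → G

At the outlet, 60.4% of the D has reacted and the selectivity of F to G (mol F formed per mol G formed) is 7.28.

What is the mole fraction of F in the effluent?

Conversion of D: D consumed = 0.604 × 388 = 234.4 kmol/h = 1ξ₁ + 1ξ₂.
Selectivity: 1ξ₁ / (1ξ₂) = 7.28 → ξ₁ = 7.28 ξ₂.
Substitute: (1·7.28 + 1) ξ₂ = 234.4 → ξ₂ = 28.3 kmol/h, ξ₁ = 206 kmol/h.
Outlet amounts (n = n₀ + Σ ν·ξ):
  D: 388 − 1(206) − 1(28.3) = 153.6
  E: 732 − 1(206) − 1(28.3) = 497.6
  F: 0 + 1(206) = 206
  G: 0 + 1(28.3) = 28.3
Total out = 885.6 kmol/h; y_F = 206 / 885.6 = 0.2327.

0.233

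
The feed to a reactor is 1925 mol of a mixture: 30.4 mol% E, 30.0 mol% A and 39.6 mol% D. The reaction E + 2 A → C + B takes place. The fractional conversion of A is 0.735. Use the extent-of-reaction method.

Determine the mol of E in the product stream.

A reacted = 0.735 × 577.5 = 424.5 mol; ν_A = −2, so ξ = 424.5/2 = 212.2 mol.
Outlet amounts (n = n₀ + ν ξ):
  E: 585.2 − 1(212.2) = 373
  A: 577.5 − 2(212.2) = 153
  C: 0 + 1(212.2) = 212.2
  B: 0 + 1(212.2) = 212.2
  D: 762.3 (inert)

373 mol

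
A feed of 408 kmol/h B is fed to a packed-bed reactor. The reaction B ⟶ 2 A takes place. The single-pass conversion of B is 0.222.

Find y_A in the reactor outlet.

B reacted = 0.222 × 408 = 90.58 kmol/h; ν_B = −1, so ξ = 90.58/1 = 90.58 kmol/h.
Outlet amounts (n = n₀ + ν ξ):
  B: 408 − 1(90.58) = 317.4
  A: 0 + 2(90.58) = 181.2
Total out = 498.6 kmol/h; y_A = 181.2 / 498.6 = 0.3633.

0.363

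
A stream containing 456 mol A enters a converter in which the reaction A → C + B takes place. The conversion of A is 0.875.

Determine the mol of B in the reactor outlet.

A reacted = 0.875 × 456 = 399 mol; ν_A = −1, so ξ = 399/1 = 399 mol.
Outlet amounts (n = n₀ + ν ξ):
  A: 456 − 1(399) = 57
  C: 0 + 1(399) = 399
  B: 0 + 1(399) = 399

399 mol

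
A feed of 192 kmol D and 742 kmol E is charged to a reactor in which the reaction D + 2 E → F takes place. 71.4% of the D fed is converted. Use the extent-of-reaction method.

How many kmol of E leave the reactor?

468 kmol

D reacted = 0.714 × 192 = 137.1 kmol; ν_D = −1, so ξ = 137.1/1 = 137.1 kmol.
Outlet amounts (n = n₀ + ν ξ):
  D: 192 − 1(137.1) = 54.91
  E: 742 − 2(137.1) = 467.8
  F: 0 + 1(137.1) = 137.1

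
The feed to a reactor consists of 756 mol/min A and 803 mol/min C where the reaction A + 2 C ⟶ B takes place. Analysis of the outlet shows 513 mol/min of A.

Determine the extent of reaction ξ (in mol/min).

ξ = 243 mol/min

For A: n = n₀ − 1ξ → 513 = 756 − 1ξ, giving ξ = 243 mol/min.
Outlet amounts (n = n₀ + ν ξ):
  A: 756 − 1(243) = 513
  C: 803 − 2(243) = 317
  B: 0 + 1(243) = 243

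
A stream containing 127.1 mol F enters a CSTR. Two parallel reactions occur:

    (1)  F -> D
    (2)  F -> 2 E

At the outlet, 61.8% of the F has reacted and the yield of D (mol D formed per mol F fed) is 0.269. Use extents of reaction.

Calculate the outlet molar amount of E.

88.7 mol

Yield of D: 1ξ₁ / 127.1 = 0.269 → ξ₁ = 34.19 mol.
Conversion of F: 1ξ₁ + 1ξ₂ = 0.618 × 127.1 = 78.55 → ξ₂ = 44.36 mol.
Outlet amounts (n = n₀ + Σ ν·ξ):
  F: 127.1 − 1(34.19) − 1(44.36) = 48.55
  D: 0 + 1(34.19) = 34.19
  E: 0 + 2(44.36) = 88.72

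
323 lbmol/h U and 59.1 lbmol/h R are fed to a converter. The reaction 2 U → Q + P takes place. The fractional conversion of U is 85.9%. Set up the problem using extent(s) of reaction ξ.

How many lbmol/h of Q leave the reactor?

139 lbmol/h

U reacted = 0.859 × 323 = 277.5 lbmol/h; ν_U = −2, so ξ = 277.5/2 = 138.7 lbmol/h.
Outlet amounts (n = n₀ + ν ξ):
  U: 323 − 2(138.7) = 45.54
  Q: 0 + 1(138.7) = 138.7
  P: 0 + 1(138.7) = 138.7
  R: 59.1 (inert)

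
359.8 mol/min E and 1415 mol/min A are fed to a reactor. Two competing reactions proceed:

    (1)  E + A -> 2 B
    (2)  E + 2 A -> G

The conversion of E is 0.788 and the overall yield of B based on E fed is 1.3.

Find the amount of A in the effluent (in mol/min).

1080 mol/min

Yield of B: 2ξ₁ / 359.8 = 1.3 → ξ₁ = 233.9 mol/min.
Conversion of E: 1ξ₁ + 1ξ₂ = 0.788 × 359.8 = 283.5 → ξ₂ = 49.65 mol/min.
Outlet amounts (n = n₀ + Σ ν·ξ):
  E: 359.8 − 1(233.9) − 1(49.65) = 76.28
  A: 1415 − 1(233.9) − 2(49.65) = 1082
  B: 0 + 2(233.9) = 467.7
  G: 0 + 1(49.65) = 49.65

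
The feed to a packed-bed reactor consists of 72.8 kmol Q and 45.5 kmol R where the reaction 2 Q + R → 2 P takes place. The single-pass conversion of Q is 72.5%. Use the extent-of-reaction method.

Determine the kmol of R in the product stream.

19.1 kmol

Q reacted = 0.725 × 72.8 = 52.78 kmol; ν_Q = −2, so ξ = 52.78/2 = 26.39 kmol.
Outlet amounts (n = n₀ + ν ξ):
  Q: 72.8 − 2(26.39) = 20.02
  R: 45.5 − 1(26.39) = 19.11
  P: 0 + 2(26.39) = 52.78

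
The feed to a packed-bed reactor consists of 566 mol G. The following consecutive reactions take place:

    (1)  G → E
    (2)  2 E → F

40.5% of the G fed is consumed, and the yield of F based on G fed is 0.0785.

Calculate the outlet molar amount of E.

Conversion of G: G consumed = 1ξ₁ = 0.405 × 566 → ξ₁ = 229.2 mol.
Yield of F: 1ξ₂ / 566 = 0.0785 → ξ₂ = 44.43 mol.
Outlet amounts (n = n₀ + Σ ν·ξ):
  G: 566 − 1(229.2) = 336.8
  E: 0 + 1(229.2) − 2(44.43) = 140.4
  F: 0 + 1(44.43) = 44.43

140 mol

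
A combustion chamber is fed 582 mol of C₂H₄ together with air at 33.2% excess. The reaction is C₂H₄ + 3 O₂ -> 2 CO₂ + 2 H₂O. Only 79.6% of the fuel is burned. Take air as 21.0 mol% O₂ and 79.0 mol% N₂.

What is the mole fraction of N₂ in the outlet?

Stoichiometric O₂ = 3 × 582 = 1746 mol; O₂ fed = 1746 × 1.332 = 2326 mol.
N₂ fed = 2326 × 79/21 = 8749 mol.
Fuel reacted = 0.796 × 582 → ξ = 463.3 mol.
Outlet (n = n₀ + ν ξ):
  C₂H₄: 582 − 1(463.3) = 118.7
  O₂: 2326 − 3(463.3) = 935.9
  N₂: 8749 (inert)
  CO₂: 0 + 2(463.3) = 926.5
  H₂O: 0 + 2(463.3) = 926.5
Total out = 11660 mol; y_N₂ = 8749 / 11660 = 0.7506.

0.751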